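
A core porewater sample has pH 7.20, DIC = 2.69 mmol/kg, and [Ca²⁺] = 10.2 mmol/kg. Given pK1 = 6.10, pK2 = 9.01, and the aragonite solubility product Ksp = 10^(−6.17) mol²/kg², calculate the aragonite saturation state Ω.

Ω = 0.574

α₂ = 1 / (1 + [H⁺]/K2 + [H⁺]²/(K1K2)) = 1 / (1 + 10^+1.81 + 10^+0.71)
   = 1 / (1 + 64.565 + 5.1286) = 1/70.694 = 0.01415
[CO3²⁻] = α₂ × DIC = 0.01415 × 2.69 = 0.03805 mmol/kg
Ksp = 10^(−6.17) = 6.761×10^-7
Ω = [Ca²⁺][CO3²⁻]/Ksp = (10.2×10^-3)(3.805×10^-5) / 6.761×10^-7 = 0.574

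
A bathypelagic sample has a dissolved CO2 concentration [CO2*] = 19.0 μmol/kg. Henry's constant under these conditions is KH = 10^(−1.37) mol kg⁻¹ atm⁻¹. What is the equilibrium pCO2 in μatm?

pCO2 = 445 μatm

KH = 10^(−1.37) = 4.266×10^-2 mol kg⁻¹ atm⁻¹
pCO2 = [CO2*]/KH = 19.0×10^-6 / 4.266×10^-2 = 4.45×10^-4 atm = 445 μatm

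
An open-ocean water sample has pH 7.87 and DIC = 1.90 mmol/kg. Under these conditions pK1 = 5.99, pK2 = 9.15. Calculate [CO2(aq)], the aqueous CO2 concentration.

α₀ = 1 / (1 + K1/[H⁺] + K1K2/[H⁺]²) = 1 / (1 + 10^+1.88 + 10^+0.60)
   = 1 / (1 + 75.858 + 3.9811) = 1/80.839 = 0.01237
[CO2*] = α₀ × DIC = 0.01237 × 1.90 = 0.0235 mmol/kg

[CO2*] = 0.0235 mmol/kg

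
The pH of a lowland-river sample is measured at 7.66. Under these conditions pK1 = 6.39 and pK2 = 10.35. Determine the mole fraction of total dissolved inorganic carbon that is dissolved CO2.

α₀ = 0.0509

α₀ = 1 / (1 + K1/[H⁺] + K1K2/[H⁺]²) = 1 / (1 + 10^+1.27 + 10^-1.42)
   = 1 / (1 + 18.621 + 0.038019) = 1/19.659 = 0.05087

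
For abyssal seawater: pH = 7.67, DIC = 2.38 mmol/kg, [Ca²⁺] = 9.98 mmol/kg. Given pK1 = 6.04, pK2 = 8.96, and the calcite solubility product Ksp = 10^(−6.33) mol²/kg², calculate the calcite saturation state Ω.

Ω = 2.42

α₂ = 1 / (1 + [H⁺]/K2 + [H⁺]²/(K1K2)) = 1 / (1 + 10^+1.29 + 10^-0.34)
   = 1 / (1 + 19.498 + 0.45709) = 1/20.956 = 0.04772
[CO3²⁻] = α₂ × DIC = 0.04772 × 2.38 = 0.1136 mmol/kg
Ksp = 10^(−6.33) = 4.677×10^-7
Ω = [Ca²⁺][CO3²⁻]/Ksp = (9.98×10^-3)(1.136×10^-4) / 4.677×10^-7 = 2.42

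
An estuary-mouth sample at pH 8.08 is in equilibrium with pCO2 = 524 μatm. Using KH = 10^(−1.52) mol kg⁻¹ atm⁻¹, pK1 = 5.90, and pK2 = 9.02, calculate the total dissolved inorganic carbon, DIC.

[CO2*] = KH · pCO2 = 10^(−1.52) × 524×10^-6 = 1.582×10^-5 mol/kg
α₀ = 1/(1 + K1/[H⁺] + K1K2/[H⁺]²) = 1/(1 + 10^+2.18 + 10^+1.24) = 0.005892
DIC = [CO2*]/α₀ = 1.582×10^-5 / 0.005892 = 2.69 mmol/kg

DIC = 2.69 mmol/kg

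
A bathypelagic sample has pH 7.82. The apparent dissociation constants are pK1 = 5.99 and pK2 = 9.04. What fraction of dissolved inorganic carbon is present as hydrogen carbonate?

α₁ = 0.930

α₁ = 1 / (1 + [H⁺]/K1 + K2/[H⁺]) = 1 / (1 + 10^-1.83 + 10^-1.22)
   = 1 / (1 + 0.014791 + 0.060256) = 1/1.0750 = 0.9302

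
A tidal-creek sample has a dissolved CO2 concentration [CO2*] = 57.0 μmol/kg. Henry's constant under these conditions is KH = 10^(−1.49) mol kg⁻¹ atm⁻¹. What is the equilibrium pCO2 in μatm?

KH = 10^(−1.49) = 3.236×10^-2 mol kg⁻¹ atm⁻¹
pCO2 = [CO2*]/KH = 57.0×10^-6 / 3.236×10^-2 = 1.76×10^-3 atm = 1760 μatm

pCO2 = 1760 μatm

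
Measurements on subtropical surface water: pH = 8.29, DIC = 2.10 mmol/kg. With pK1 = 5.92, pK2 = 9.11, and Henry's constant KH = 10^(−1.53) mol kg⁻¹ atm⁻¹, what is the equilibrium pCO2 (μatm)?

pCO2 = 263 μatm

α₀ = 1 / (1 + K1/[H⁺] + K1K2/[H⁺]²) = 1 / (1 + 10^+2.37 + 10^+1.55)
   = 1 / (1 + 234.42 + 35.481) = 1/270.90 = 0.003691
[CO2*] = α₀ × DIC = 0.003691 × 2.10 = 0.007752 mmol/kg = 7.752 μmol/kg
pCO2 = [CO2*]/KH = 7.752×10^-6 / 2.951×10^-2 = 263 μatm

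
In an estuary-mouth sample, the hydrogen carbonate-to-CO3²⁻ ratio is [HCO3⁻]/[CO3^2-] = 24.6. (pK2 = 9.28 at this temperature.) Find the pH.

From K2 = [H⁺][CO3^2-]/[HCO3⁻]:  pH = pK2 − log₁₀([HCO3⁻]/[CO3^2-])
log₁₀(24.6) = +1.391
pH = 9.28 − (+1.391) = 7.89

pH = 7.89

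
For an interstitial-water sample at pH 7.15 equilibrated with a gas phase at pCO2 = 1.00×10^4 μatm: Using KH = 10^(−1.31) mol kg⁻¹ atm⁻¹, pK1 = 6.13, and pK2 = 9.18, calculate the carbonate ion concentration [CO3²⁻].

[CO2*] = KH · pCO2 = 10^(−1.31) × 1.00×10^4×10^-6 = 4.898×10^-4 mol/kg
α₀ = 1/(1 + K1/[H⁺] + K1K2/[H⁺]²) = 1/(1 + 10^+1.02 + 10^-1.01) = 0.08644
DIC = [CO2*]/α₀ = 4.898×10^-4 / 0.08644 = 5.666 mmol/kg
[CO3²⁻] = α₂·DIC; α₂ = 0.008447, so [CO3²⁻] = 0.008447 × 5.666 = 0.0479 mmol/kg

[CO3²⁻] = 0.0479 mmol/kg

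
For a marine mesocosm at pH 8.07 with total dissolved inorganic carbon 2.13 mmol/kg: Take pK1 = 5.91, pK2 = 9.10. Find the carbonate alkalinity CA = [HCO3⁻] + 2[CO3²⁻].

CA = 2.30 mmol/kg

CA = [HCO3⁻] + 2[CO3²⁻] = (α₁ + 2α₂)·DIC
At pH 8.07: [H⁺]/K1 = 10^-2.16 = 0.0069183, K2/[H⁺] = 10^-1.03 = 0.093325
α₁ = 1/(1 + 0.0069183 + 0.093325) = 1/1.1002 = 0.9089; α₂ = α₁·K2/[H⁺] = 0.08482
α₁ + 2α₂ = 1.0785
CA = 1.0785 × 2.13 = 2.30 mmol/kg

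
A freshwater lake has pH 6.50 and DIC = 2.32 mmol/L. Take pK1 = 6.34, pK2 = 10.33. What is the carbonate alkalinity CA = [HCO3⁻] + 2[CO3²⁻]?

CA = [HCO3⁻] + 2[CO3²⁻] = (α₁ + 2α₂)·DIC
At pH 6.50: [H⁺]/K1 = 10^-0.16 = 0.69183, K2/[H⁺] = 10^-3.83 = 0.00014791
α₁ = 1/(1 + 0.69183 + 0.00014791) = 1/1.6920 = 0.5910; α₂ = α₁·K2/[H⁺] = 8.742×10^-5
α₁ + 2α₂ = 0.5912
CA = 0.5912 × 2.32 = 1.37 mmol/L

CA = 1.37 mmol/L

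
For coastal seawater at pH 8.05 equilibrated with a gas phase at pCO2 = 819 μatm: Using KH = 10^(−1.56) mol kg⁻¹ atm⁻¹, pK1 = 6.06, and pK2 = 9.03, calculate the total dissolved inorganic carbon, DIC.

[CO2*] = KH · pCO2 = 10^(−1.56) × 819×10^-6 = 2.256×10^-5 mol/kg
α₀ = 1/(1 + K1/[H⁺] + K1K2/[H⁺]²) = 1/(1 + 10^+1.99 + 10^+1.01) = 0.009178
DIC = [CO2*]/α₀ = 2.256×10^-5 / 0.009178 = 2.46 mmol/kg

DIC = 2.46 mmol/kg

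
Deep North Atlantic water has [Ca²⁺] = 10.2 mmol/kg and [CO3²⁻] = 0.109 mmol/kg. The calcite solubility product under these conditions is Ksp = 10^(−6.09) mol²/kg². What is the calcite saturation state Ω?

Ω = 1.37

Ksp = 10^(−6.09) = 8.128×10^-7
Ω = [Ca²⁺][CO3²⁻]/Ksp = (10.2×10^-3)(0.109×10^-3) / 8.128×10^-7 = 1.37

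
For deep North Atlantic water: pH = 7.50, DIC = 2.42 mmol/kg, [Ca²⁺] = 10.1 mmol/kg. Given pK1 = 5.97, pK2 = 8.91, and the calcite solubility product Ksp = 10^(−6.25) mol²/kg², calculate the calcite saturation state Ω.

Ω = 1.58

α₂ = 1 / (1 + [H⁺]/K2 + [H⁺]²/(K1K2)) = 1 / (1 + 10^+1.41 + 10^-0.12)
   = 1 / (1 + 25.704 + 0.75858) = 1/27.463 = 0.03641
[CO3²⁻] = α₂ × DIC = 0.03641 × 2.42 = 0.08812 mmol/kg
Ksp = 10^(−6.25) = 5.623×10^-7
Ω = [Ca²⁺][CO3²⁻]/Ksp = (10.1×10^-3)(8.812×10^-5) / 5.623×10^-7 = 1.58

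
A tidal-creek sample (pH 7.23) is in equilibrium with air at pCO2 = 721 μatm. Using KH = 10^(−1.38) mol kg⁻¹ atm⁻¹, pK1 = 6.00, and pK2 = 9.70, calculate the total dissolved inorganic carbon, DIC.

[CO2*] = KH · pCO2 = 10^(−1.38) × 721×10^-6 = 3.006×10^-5 mol/kg
α₀ = 1/(1 + K1/[H⁺] + K1K2/[H⁺]²) = 1/(1 + 10^+1.23 + 10^-1.24) = 0.05543
DIC = [CO2*]/α₀ = 3.006×10^-5 / 0.05543 = 0.542 mmol/kg

DIC = 0.542 mmol/kg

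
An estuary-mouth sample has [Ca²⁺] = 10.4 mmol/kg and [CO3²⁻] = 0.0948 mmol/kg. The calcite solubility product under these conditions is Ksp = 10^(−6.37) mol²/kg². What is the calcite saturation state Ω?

Ksp = 10^(−6.37) = 4.266×10^-7
Ω = [Ca²⁺][CO3²⁻]/Ksp = (10.4×10^-3)(0.0948×10^-3) / 4.266×10^-7 = 2.31

Ω = 2.31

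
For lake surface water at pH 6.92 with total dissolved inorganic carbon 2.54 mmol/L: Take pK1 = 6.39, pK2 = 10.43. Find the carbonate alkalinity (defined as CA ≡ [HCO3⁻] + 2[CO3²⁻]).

CA = 1.96 mmol/L

CA = [HCO3⁻] + 2[CO3²⁻] = (α₁ + 2α₂)·DIC
At pH 6.92: [H⁺]/K1 = 10^-0.53 = 0.29512, K2/[H⁺] = 10^-3.51 = 0.00030903
α₁ = 1/(1 + 0.29512 + 0.00030903) = 1/1.2954 = 0.7719; α₂ = α₁·K2/[H⁺] = 0.0002386
α₁ + 2α₂ = 0.7724
CA = 0.7724 × 2.54 = 1.96 mmol/L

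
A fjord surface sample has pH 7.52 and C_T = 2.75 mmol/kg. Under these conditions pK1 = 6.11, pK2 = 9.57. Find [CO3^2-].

α₂ = 1 / (1 + [H⁺]/K2 + [H⁺]²/(K1K2)) = 1 / (1 + 10^+2.05 + 10^+0.64)
   = 1 / (1 + 112.20 + 4.3652) = 1/117.57 = 0.008506
[CO3²⁻] = α₂ × DIC = 0.008506 × 2.75 = 0.0234 mmol/kg

[CO3²⁻] = 0.0234 mmol/kg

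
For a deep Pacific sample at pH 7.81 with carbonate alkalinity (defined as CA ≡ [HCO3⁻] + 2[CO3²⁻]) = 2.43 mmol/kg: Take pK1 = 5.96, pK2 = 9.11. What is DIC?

CA = [HCO3⁻] + 2[CO3²⁻] = (α₁ + 2α₂)·DIC
At pH 7.81: [H⁺]/K1 = 10^-1.85 = 0.014125, K2/[H⁺] = 10^-1.30 = 0.050119
α₁ = 1/(1 + 0.014125 + 0.050119) = 1/1.0642 = 0.9396; α₂ = α₁·K2/[H⁺] = 0.04709
α₁ + 2α₂ = 1.0338
DIC = CA / (α₁ + 2α₂) = 2.43 / 1.0338 = 2.35 mmol/kg

DIC = 2.35 mmol/kg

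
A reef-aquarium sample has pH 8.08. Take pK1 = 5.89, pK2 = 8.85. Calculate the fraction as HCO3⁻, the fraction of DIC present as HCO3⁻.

α₁ = 0.850

α₁ = 1 / (1 + [H⁺]/K1 + K2/[H⁺]) = 1 / (1 + 10^-2.19 + 10^-0.77)
   = 1 / (1 + 0.0064565 + 0.16982) = 1/1.1763 = 0.8501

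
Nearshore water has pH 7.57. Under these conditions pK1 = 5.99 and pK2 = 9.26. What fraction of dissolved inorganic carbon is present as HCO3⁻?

α₁ = 1 / (1 + [H⁺]/K1 + K2/[H⁺]) = 1 / (1 + 10^-1.58 + 10^-1.69)
   = 1 / (1 + 0.026303 + 0.020417) = 1/1.0467 = 0.9554

α₁ = 0.955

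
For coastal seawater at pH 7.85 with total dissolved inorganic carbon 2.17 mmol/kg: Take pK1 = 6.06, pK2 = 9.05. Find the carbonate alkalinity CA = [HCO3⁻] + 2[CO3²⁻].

CA = 2.26 mmol/kg

CA = [HCO3⁻] + 2[CO3²⁻] = (α₁ + 2α₂)·DIC
At pH 7.85: [H⁺]/K1 = 10^-1.79 = 0.016218, K2/[H⁺] = 10^-1.20 = 0.063096
α₁ = 1/(1 + 0.016218 + 0.063096) = 1/1.0793 = 0.9265; α₂ = α₁·K2/[H⁺] = 0.05846
α₁ + 2α₂ = 1.0434
CA = 1.0434 × 2.17 = 2.26 mmol/kg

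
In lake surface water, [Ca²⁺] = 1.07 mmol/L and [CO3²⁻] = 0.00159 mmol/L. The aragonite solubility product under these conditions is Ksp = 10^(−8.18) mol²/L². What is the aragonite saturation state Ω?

Ω = 0.258

Ksp = 10^(−8.18) = 6.607×10^-9
Ω = [Ca²⁺][CO3²⁻]/Ksp = (1.07×10^-3)(0.00159×10^-3) / 6.607×10^-9 = 0.258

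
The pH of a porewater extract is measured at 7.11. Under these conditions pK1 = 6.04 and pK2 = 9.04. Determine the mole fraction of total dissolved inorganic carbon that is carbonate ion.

α₂ = 1 / (1 + [H⁺]/K2 + [H⁺]²/(K1K2)) = 1 / (1 + 10^+1.93 + 10^+0.86)
   = 1 / (1 + 85.114 + 7.2444) = 1/93.358 = 0.01071

α₂ = 0.0107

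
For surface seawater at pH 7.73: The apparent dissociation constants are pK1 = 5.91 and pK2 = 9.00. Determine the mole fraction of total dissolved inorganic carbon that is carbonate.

α₂ = 0.0502

α₂ = 1 / (1 + [H⁺]/K2 + [H⁺]²/(K1K2)) = 1 / (1 + 10^+1.27 + 10^-0.55)
   = 1 / (1 + 18.621 + 0.28184) = 1/19.903 = 0.05024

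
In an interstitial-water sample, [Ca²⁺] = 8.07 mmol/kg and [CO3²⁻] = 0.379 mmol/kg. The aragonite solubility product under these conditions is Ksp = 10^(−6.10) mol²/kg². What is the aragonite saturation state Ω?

Ksp = 10^(−6.10) = 7.943×10^-7
Ω = [Ca²⁺][CO3²⁻]/Ksp = (8.07×10^-3)(0.379×10^-3) / 7.943×10^-7 = 3.85

Ω = 3.85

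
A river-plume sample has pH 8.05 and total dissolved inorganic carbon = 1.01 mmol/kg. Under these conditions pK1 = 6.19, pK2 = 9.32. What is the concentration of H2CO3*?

[CO2*] = 13.1 μmol/kg

α₀ = 1 / (1 + K1/[H⁺] + K1K2/[H⁺]²) = 1 / (1 + 10^+1.86 + 10^+0.59)
   = 1 / (1 + 72.444 + 3.8905) = 1/77.334 = 0.01293
[CO2*] = α₀ × DIC = 0.01293 × 1.01 = 0.0131 mmol/kg = 13.1 μmol/kg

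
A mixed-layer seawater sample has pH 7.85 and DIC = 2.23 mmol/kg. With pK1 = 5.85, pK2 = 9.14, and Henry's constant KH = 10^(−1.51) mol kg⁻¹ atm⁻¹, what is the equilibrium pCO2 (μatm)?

α₀ = 1 / (1 + K1/[H⁺] + K1K2/[H⁺]²) = 1 / (1 + 10^+2.00 + 10^+0.71)
   = 1 / (1 + 100.00 + 5.1286) = 1/106.13 = 0.009423
[CO2*] = α₀ × DIC = 0.009423 × 2.23 = 0.02101 mmol/kg
pCO2 = [CO2*]/KH = 2.101×10^-5 / 3.090×10^-2 = 680 μatm

pCO2 = 680 μatm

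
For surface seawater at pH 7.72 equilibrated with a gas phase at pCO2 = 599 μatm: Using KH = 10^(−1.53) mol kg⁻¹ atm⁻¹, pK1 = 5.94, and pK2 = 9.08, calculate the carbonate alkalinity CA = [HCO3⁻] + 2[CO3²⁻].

CA = 1.16 mmol/kg

[CO2*] = KH · pCO2 = 10^(−1.53) × 599×10^-6 = 1.768×10^-5 mol/kg
α₀ = 1/(1 + K1/[H⁺] + K1K2/[H⁺]²) = 1/(1 + 10^+1.78 + 10^+0.42) = 0.01565
DIC = [CO2*]/α₀ = 1.768×10^-5 / 0.01565 = 1.129 mmol/kg
CA = (α₁ + 2α₂)·DIC = (0.9432 + 2×0.04117) × 1.129 = 1.16 mmol/kg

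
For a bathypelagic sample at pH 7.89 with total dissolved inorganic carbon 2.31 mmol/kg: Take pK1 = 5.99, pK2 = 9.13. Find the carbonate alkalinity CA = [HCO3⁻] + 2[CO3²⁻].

CA = [HCO3⁻] + 2[CO3²⁻] = (α₁ + 2α₂)·DIC
At pH 7.89: [H⁺]/K1 = 10^-1.90 = 0.012589, K2/[H⁺] = 10^-1.24 = 0.057544
α₁ = 1/(1 + 0.012589 + 0.057544) = 1/1.0701 = 0.9345; α₂ = α₁·K2/[H⁺] = 0.05377
α₁ + 2α₂ = 1.0420
CA = 1.0420 × 2.31 = 2.41 mmol/kg

CA = 2.41 mmol/kg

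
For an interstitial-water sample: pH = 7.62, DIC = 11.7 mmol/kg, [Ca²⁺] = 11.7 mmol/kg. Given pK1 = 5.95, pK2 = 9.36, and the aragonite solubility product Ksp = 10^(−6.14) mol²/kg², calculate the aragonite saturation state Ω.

α₂ = 1 / (1 + [H⁺]/K2 + [H⁺]²/(K1K2)) = 1 / (1 + 10^+1.74 + 10^+0.07)
   = 1 / (1 + 54.954 + 1.1749) = 1/57.129 = 0.01750
[CO3²⁻] = α₂ × DIC = 0.01750 × 11.7 = 0.2048 mmol/kg
Ksp = 10^(−6.14) = 7.244×10^-7
Ω = [Ca²⁺][CO3²⁻]/Ksp = (11.7×10^-3)(2.048×10^-4) / 7.244×10^-7 = 3.31

Ω = 3.31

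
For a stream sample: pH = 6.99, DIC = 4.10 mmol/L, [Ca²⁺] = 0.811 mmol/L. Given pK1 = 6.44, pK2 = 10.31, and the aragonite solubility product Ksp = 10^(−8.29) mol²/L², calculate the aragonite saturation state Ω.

Ω = 0.242

α₂ = 1 / (1 + [H⁺]/K2 + [H⁺]²/(K1K2)) = 1 / (1 + 10^+3.32 + 10^+2.77)
   = 1 / (1 + 2089.3 + 588.84) = 1/2679.1 = 0.0003733
[CO3²⁻] = α₂ × DIC = 0.0003733 × 4.10 = 0.001530 mmol/L = 1.530 μmol/L
Ksp = 10^(−8.29) = 5.129×10^-9
Ω = [Ca²⁺][CO3²⁻]/Ksp = (0.811×10^-3)(1.530×10^-6) / 5.129×10^-9 = 0.242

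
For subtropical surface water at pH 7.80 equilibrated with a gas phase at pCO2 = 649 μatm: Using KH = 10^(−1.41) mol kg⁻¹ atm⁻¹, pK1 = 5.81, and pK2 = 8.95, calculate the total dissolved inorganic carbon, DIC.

[CO2*] = KH · pCO2 = 10^(−1.41) × 649×10^-6 = 2.525×10^-5 mol/kg
α₀ = 1/(1 + K1/[H⁺] + K1K2/[H⁺]²) = 1/(1 + 10^+1.99 + 10^+0.84) = 0.009466
DIC = [CO2*]/α₀ = 2.525×10^-5 / 0.009466 = 2.67 mmol/kg

DIC = 2.67 mmol/kg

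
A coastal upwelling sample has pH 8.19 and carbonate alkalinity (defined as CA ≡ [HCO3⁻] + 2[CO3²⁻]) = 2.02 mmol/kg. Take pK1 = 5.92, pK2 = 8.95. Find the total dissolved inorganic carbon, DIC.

DIC = 1.77 mmol/kg

CA = [HCO3⁻] + 2[CO3²⁻] = (α₁ + 2α₂)·DIC
At pH 8.19: [H⁺]/K1 = 10^-2.27 = 0.0053703, K2/[H⁺] = 10^-0.76 = 0.17378
α₁ = 1/(1 + 0.0053703 + 0.17378) = 1/1.1792 = 0.8481; α₂ = α₁·K2/[H⁺] = 0.1474
α₁ + 2α₂ = 1.1428
DIC = CA / (α₁ + 2α₂) = 2.02 / 1.1428 = 1.77 mmol/kg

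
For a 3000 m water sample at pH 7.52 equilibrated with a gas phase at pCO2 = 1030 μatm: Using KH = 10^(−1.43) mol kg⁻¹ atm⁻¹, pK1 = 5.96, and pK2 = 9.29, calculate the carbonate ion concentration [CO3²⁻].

[CO3²⁻] = 0.0236 mmol/kg

[CO2*] = KH · pCO2 = 10^(−1.43) × 1030×10^-6 = 3.827×10^-5 mol/kg
α₀ = 1/(1 + K1/[H⁺] + K1K2/[H⁺]²) = 1/(1 + 10^+1.56 + 10^-0.21) = 0.02637
DIC = [CO2*]/α₀ = 3.827×10^-5 / 0.02637 = 1.451 mmol/kg
[CO3²⁻] = α₂·DIC; α₂ = 0.01626, so [CO3²⁻] = 0.01626 × 1.451 = 0.0236 mmol/kg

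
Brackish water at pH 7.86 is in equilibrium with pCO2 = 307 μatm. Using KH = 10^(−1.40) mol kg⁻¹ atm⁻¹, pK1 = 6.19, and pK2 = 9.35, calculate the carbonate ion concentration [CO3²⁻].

[CO3²⁻] = 18.5 μmol/kg

[CO2*] = KH · pCO2 = 10^(−1.40) × 307×10^-6 = 1.222×10^-5 mol/kg
α₀ = 1/(1 + K1/[H⁺] + K1K2/[H⁺]²) = 1/(1 + 10^+1.67 + 10^+0.18) = 0.02029
DIC = [CO2*]/α₀ = 1.222×10^-5 / 0.02029 = 0.6024 mmol/kg
[CO3²⁻] = α₂·DIC; α₂ = 0.03071, so [CO3²⁻] = 0.03071 × 0.6024 = 0.0185 mmol/kg = 18.5 μmol/kg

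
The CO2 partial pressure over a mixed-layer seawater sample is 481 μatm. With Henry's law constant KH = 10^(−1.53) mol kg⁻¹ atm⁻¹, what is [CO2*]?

KH = 10^(−1.53) = 2.951×10^-2 mol kg⁻¹ atm⁻¹
[CO2*] = KH · pCO2 = 2.951×10^-2 × 481×10^-6 atm = 1.42×10^-5 mol/kg

[CO2*] = 14.2 μmol/kg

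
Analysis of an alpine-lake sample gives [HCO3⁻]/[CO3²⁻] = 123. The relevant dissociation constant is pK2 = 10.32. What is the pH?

From K2 = [H⁺][CO3²⁻]/[HCO3⁻]:  pH = pK2 − log₁₀([HCO3⁻]/[CO3²⁻])
log₁₀(123) = +2.090
pH = 10.32 − (+2.090) = 8.23

pH = 8.23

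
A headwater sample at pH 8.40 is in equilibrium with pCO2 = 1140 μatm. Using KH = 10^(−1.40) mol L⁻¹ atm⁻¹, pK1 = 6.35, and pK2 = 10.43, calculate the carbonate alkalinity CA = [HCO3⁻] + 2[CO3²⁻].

CA = 5.19 mmol/L

[CO2*] = KH · pCO2 = 10^(−1.40) × 1140×10^-6 = 4.538×10^-5 mol/L
α₀ = 1/(1 + K1/[H⁺] + K1K2/[H⁺]²) = 1/(1 + 10^+2.05 + 10^+0.02) = 0.008753
DIC = [CO2*]/α₀ = 4.538×10^-5 / 0.008753 = 5.185 mmol/L
CA = (α₁ + 2α₂)·DIC = (0.9821 + 2×0.009165) × 5.185 = 5.19 mmol/L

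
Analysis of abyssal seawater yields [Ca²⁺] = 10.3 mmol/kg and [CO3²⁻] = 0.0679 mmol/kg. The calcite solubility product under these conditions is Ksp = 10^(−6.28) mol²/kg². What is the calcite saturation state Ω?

Ω = 1.33

Ksp = 10^(−6.28) = 5.248×10^-7
Ω = [Ca²⁺][CO3²⁻]/Ksp = (10.3×10^-3)(0.0679×10^-3) / 5.248×10^-7 = 1.33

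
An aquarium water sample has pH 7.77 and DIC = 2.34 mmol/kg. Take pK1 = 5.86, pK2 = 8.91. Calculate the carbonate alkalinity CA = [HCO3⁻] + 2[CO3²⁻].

CA = [HCO3⁻] + 2[CO3²⁻] = (α₁ + 2α₂)·DIC
At pH 7.77: [H⁺]/K1 = 10^-1.91 = 0.012303, K2/[H⁺] = 10^-1.14 = 0.072444
α₁ = 1/(1 + 0.012303 + 0.072444) = 1/1.0847 = 0.9219; α₂ = α₁·K2/[H⁺] = 0.06678
α₁ + 2α₂ = 1.0554
CA = 1.0554 × 2.34 = 2.47 mmol/kg

CA = 2.47 mmol/kg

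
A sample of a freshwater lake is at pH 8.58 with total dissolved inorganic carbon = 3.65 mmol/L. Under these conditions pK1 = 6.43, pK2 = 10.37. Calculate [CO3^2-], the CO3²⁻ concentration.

[CO3²⁻] = 0.0578 mmol/L

α₂ = 1 / (1 + [H⁺]/K2 + [H⁺]²/(K1K2)) = 1 / (1 + 10^+1.79 + 10^-0.36)
   = 1 / (1 + 61.660 + 0.43652) = 1/63.096 = 0.01585
[CO3²⁻] = α₂ × DIC = 0.01585 × 3.65 = 0.0578 mmol/L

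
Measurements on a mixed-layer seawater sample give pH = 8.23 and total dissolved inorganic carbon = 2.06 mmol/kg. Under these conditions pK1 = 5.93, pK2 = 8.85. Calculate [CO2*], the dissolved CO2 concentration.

[CO2*] = 8.29 μmol/kg

α₀ = 1 / (1 + K1/[H⁺] + K1K2/[H⁺]²) = 1 / (1 + 10^+2.30 + 10^+1.68)
   = 1 / (1 + 199.53 + 47.863) = 1/248.39 = 0.004026
[CO2*] = α₀ × DIC = 0.004026 × 2.06 = 0.00829 mmol/kg = 8.29 μmol/kg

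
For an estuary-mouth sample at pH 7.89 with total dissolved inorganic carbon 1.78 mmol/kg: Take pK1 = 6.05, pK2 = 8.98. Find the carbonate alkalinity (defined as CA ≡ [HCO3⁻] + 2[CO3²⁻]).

CA = [HCO3⁻] + 2[CO3²⁻] = (α₁ + 2α₂)·DIC
At pH 7.89: [H⁺]/K1 = 10^-1.84 = 0.014454, K2/[H⁺] = 10^-1.09 = 0.081283
α₁ = 1/(1 + 0.014454 + 0.081283) = 1/1.0957 = 0.9126; α₂ = α₁·K2/[H⁺] = 0.07418
α₁ + 2α₂ = 1.0610
CA = 1.0610 × 1.78 = 1.89 mmol/kg

CA = 1.89 mmol/kg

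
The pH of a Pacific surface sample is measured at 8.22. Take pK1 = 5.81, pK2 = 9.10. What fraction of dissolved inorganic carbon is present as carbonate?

α₂ = 1 / (1 + [H⁺]/K2 + [H⁺]²/(K1K2)) = 1 / (1 + 10^+0.88 + 10^-1.53)
   = 1 / (1 + 7.5858 + 0.029512) = 1/8.6153 = 0.1161

α₂ = 0.116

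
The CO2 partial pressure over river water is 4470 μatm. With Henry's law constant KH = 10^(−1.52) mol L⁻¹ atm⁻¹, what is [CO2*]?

KH = 10^(−1.52) = 3.020×10^-2 mol L⁻¹ atm⁻¹
[CO2*] = KH · pCO2 = 3.020×10^-2 × 4470×10^-6 atm = 1.35×10^-4 mol/L

[CO2*] = 135 μmol/L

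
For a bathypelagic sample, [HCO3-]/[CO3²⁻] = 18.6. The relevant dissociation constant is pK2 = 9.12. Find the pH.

From K2 = [H⁺][CO3²⁻]/[HCO3-]:  pH = pK2 − log₁₀([HCO3-]/[CO3²⁻])
log₁₀(18.6) = +1.270
pH = 9.12 − (+1.270) = 7.85

pH = 7.85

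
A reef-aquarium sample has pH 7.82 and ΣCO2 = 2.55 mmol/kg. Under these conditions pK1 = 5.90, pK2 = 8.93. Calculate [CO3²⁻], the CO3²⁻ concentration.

[CO3²⁻] = 0.182 mmol/kg

α₂ = 1 / (1 + [H⁺]/K2 + [H⁺]²/(K1K2)) = 1 / (1 + 10^+1.11 + 10^-0.81)
   = 1 / (1 + 12.882 + 0.15488) = 1/14.037 = 0.07124
[CO3²⁻] = α₂ × DIC = 0.07124 × 2.55 = 0.182 mmol/kg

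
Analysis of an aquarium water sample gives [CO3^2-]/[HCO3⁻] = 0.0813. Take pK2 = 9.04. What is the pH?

From K2 = [H⁺][CO3^2-]/[HCO3⁻]:  pH = pK2 + log₁₀([CO3^2-]/[HCO3⁻])
log₁₀(0.0813) = -1.090
pH = 9.04 + (-1.090) = 7.95

pH = 7.95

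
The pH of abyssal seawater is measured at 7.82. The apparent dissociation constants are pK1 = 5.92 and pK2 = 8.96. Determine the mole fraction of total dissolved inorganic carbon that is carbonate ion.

α₂ = 1 / (1 + [H⁺]/K2 + [H⁺]²/(K1K2)) = 1 / (1 + 10^+1.14 + 10^-0.76)
   = 1 / (1 + 13.804 + 0.17378) = 1/14.978 = 0.06677

α₂ = 0.0668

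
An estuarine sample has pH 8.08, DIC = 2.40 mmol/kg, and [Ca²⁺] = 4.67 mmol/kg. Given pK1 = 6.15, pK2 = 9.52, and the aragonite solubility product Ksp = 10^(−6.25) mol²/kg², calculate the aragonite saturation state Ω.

Ω = 0.690

α₂ = 1 / (1 + [H⁺]/K2 + [H⁺]²/(K1K2)) = 1 / (1 + 10^+1.44 + 10^-0.49)
   = 1 / (1 + 27.542 + 0.32359) = 1/28.866 = 0.03464
[CO3²⁻] = α₂ × DIC = 0.03464 × 2.40 = 0.08314 mmol/kg
Ksp = 10^(−6.25) = 5.623×10^-7
Ω = [Ca²⁺][CO3²⁻]/Ksp = (4.67×10^-3)(8.314×10^-5) / 5.623×10^-7 = 0.690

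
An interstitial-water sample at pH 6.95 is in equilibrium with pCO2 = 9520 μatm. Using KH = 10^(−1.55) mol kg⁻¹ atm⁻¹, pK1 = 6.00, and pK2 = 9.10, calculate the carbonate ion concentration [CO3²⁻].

[CO3²⁻] = 16.9 μmol/kg

[CO2*] = KH · pCO2 = 10^(−1.55) × 9520×10^-6 = 2.683×10^-4 mol/kg
α₀ = 1/(1 + K1/[H⁺] + K1K2/[H⁺]²) = 1/(1 + 10^+0.95 + 10^-1.20) = 0.1002
DIC = [CO2*]/α₀ = 2.683×10^-4 / 0.1002 = 2.677 mmol/kg
[CO3²⁻] = α₂·DIC; α₂ = 0.006325, so [CO3²⁻] = 0.006325 × 2.677 = 0.0169 mmol/kg = 16.9 μmol/kg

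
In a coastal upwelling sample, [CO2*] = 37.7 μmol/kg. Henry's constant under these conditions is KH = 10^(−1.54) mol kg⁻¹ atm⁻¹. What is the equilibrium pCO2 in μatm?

KH = 10^(−1.54) = 2.884×10^-2 mol kg⁻¹ atm⁻¹
pCO2 = [CO2*]/KH = 37.7×10^-6 / 2.884×10^-2 = 1.31×10^-3 atm = 1310 μatm

pCO2 = 1310 μatm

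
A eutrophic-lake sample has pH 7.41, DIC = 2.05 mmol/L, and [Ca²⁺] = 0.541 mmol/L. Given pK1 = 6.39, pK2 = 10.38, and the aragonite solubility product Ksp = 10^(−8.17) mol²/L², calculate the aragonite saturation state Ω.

Ω = 0.160

α₂ = 1 / (1 + [H⁺]/K2 + [H⁺]²/(K1K2)) = 1 / (1 + 10^+2.97 + 10^+1.95)
   = 1 / (1 + 933.25 + 89.125) = 1/1023.4 = 0.0009772
[CO3²⁻] = α₂ × DIC = 0.0009772 × 2.05 = 0.002003 mmol/L = 2.003 μmol/L
Ksp = 10^(−8.17) = 6.761×10^-9
Ω = [Ca²⁺][CO3²⁻]/Ksp = (0.541×10^-3)(2.003×10^-6) / 6.761×10^-9 = 0.160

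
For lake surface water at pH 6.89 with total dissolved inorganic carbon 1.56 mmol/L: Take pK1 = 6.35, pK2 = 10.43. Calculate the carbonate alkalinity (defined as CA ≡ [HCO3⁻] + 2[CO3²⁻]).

CA = [HCO3⁻] + 2[CO3²⁻] = (α₁ + 2α₂)·DIC
At pH 6.89: [H⁺]/K1 = 10^-0.54 = 0.28840, K2/[H⁺] = 10^-3.54 = 0.00028840
α₁ = 1/(1 + 0.28840 + 0.00028840) = 1/1.2887 = 0.7760; α₂ = α₁·K2/[H⁺] = 0.0002238
α₁ + 2α₂ = 0.7764
CA = 0.7764 × 1.56 = 1.21 mmol/L

CA = 1.21 mmol/L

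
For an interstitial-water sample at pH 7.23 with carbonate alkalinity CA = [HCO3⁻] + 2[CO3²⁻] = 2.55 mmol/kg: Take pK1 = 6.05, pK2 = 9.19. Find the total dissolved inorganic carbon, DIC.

CA = [HCO3⁻] + 2[CO3²⁻] = (α₁ + 2α₂)·DIC
At pH 7.23: [H⁺]/K1 = 10^-1.18 = 0.066069, K2/[H⁺] = 10^-1.96 = 0.010965
α₁ = 1/(1 + 0.066069 + 0.010965) = 1/1.0770 = 0.9285; α₂ = α₁·K2/[H⁺] = 0.01018
α₁ + 2α₂ = 0.9488
DIC = CA / (α₁ + 2α₂) = 2.55 / 0.9488 = 2.69 mmol/kg

DIC = 2.69 mmol/kg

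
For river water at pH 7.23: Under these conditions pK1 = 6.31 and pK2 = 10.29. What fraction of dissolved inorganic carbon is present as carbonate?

α₂ = 1 / (1 + [H⁺]/K2 + [H⁺]²/(K1K2)) = 1 / (1 + 10^+3.06 + 10^+2.14)
   = 1 / (1 + 1148.2 + 138.04) = 1/1287.2 = 0.0007769

α₂ = 0.000777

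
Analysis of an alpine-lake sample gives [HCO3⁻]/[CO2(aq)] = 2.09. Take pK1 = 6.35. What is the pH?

From K1 = [H⁺][HCO3⁻]/[CO2(aq)]:  pH = pK1 + log₁₀([HCO3⁻]/[CO2(aq)])
log₁₀(2.09) = +0.320
pH = 6.35 + (+0.320) = 6.67

pH = 6.67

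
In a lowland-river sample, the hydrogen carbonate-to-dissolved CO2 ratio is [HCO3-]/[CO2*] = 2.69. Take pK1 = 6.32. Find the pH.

pH = 6.75

From K1 = [H⁺][HCO3-]/[CO2*]:  pH = pK1 + log₁₀([HCO3-]/[CO2*])
log₁₀(2.69) = +0.430
pH = 6.32 + (+0.430) = 6.75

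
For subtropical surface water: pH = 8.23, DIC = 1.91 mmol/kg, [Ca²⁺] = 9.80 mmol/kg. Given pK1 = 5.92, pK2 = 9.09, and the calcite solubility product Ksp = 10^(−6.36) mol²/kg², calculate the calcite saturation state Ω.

α₂ = 1 / (1 + [H⁺]/K2 + [H⁺]²/(K1K2)) = 1 / (1 + 10^+0.86 + 10^-1.45)
   = 1 / (1 + 7.2444 + 0.035481) = 1/8.2798 = 0.1208
[CO3²⁻] = α₂ × DIC = 0.1208 × 1.91 = 0.2307 mmol/kg
Ksp = 10^(−6.36) = 4.365×10^-7
Ω = [Ca²⁺][CO3²⁻]/Ksp = (9.80×10^-3)(2.307×10^-4) / 4.365×10^-7 = 5.18

Ω = 5.18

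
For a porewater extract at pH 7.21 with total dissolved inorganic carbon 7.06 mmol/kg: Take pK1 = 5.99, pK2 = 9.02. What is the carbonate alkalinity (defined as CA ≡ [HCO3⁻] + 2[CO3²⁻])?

CA = 6.77 mmol/kg

CA = [HCO3⁻] + 2[CO3²⁻] = (α₁ + 2α₂)·DIC
At pH 7.21: [H⁺]/K1 = 10^-1.22 = 0.060256, K2/[H⁺] = 10^-1.81 = 0.015488
α₁ = 1/(1 + 0.060256 + 0.015488) = 1/1.0757 = 0.9296; α₂ = α₁·K2/[H⁺] = 0.01440
α₁ + 2α₂ = 0.9584
CA = 0.9584 × 7.06 = 6.77 mmol/kg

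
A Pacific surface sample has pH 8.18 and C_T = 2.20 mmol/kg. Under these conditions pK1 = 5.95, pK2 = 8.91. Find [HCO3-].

[HCO3⁻] = 1.85 mmol/kg

α₁ = 1 / (1 + [H⁺]/K1 + K2/[H⁺]) = 1 / (1 + 10^-2.23 + 10^-0.73)
   = 1 / (1 + 0.0058884 + 0.18621) = 1/1.1921 = 0.8389
[HCO3⁻] = α₁ × DIC = 0.8389 × 2.20 = 1.85 mmol/kg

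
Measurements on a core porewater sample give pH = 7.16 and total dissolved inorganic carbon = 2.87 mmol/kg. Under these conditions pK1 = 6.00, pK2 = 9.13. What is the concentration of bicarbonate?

[HCO3⁻] = 2.66 mmol/kg

α₁ = 1 / (1 + [H⁺]/K1 + K2/[H⁺]) = 1 / (1 + 10^-1.16 + 10^-1.97)
   = 1 / (1 + 0.069183 + 0.010715) = 1/1.0799 = 0.9260
[HCO3⁻] = α₁ × DIC = 0.9260 × 2.87 = 2.66 mmol/kg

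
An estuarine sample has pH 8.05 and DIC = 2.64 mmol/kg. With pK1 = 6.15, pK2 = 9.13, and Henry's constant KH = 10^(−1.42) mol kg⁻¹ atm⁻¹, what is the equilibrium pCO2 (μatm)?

pCO2 = 798 μatm

α₀ = 1 / (1 + K1/[H⁺] + K1K2/[H⁺]²) = 1 / (1 + 10^+1.90 + 10^+0.82)
   = 1 / (1 + 79.433 + 6.6069) = 1/87.040 = 0.01149
[CO2*] = α₀ × DIC = 0.01149 × 2.64 = 0.03033 mmol/kg
pCO2 = [CO2*]/KH = 3.033×10^-5 / 3.802×10^-2 = 798 μatm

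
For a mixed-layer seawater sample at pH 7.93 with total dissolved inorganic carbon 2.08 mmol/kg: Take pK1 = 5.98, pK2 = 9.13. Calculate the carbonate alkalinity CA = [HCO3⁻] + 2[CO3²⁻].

CA = [HCO3⁻] + 2[CO3²⁻] = (α₁ + 2α₂)·DIC
At pH 7.93: [H⁺]/K1 = 10^-1.95 = 0.011220, K2/[H⁺] = 10^-1.20 = 0.063096
α₁ = 1/(1 + 0.011220 + 0.063096) = 1/1.0743 = 0.9308; α₂ = α₁·K2/[H⁺] = 0.05873
α₁ + 2α₂ = 1.0483
CA = 1.0483 × 2.08 = 2.18 mmol/kg

CA = 2.18 mmol/kg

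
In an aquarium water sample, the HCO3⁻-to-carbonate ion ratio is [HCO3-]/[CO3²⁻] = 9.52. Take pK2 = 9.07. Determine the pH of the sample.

From K2 = [H⁺][CO3²⁻]/[HCO3-]:  pH = pK2 − log₁₀([HCO3-]/[CO3²⁻])
log₁₀(9.52) = +0.979
pH = 9.07 − (+0.979) = 8.09

pH = 8.09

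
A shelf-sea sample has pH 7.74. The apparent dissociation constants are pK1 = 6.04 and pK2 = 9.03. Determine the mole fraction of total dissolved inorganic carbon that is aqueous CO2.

α₀ = 1 / (1 + K1/[H⁺] + K1K2/[H⁺]²) = 1 / (1 + 10^+1.70 + 10^+0.41)
   = 1 / (1 + 50.119 + 2.5704) = 1/53.689 = 0.01863

α₀ = 0.0186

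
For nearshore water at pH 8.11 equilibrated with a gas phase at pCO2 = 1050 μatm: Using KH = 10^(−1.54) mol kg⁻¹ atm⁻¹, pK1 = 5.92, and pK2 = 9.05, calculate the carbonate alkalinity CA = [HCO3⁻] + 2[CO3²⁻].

CA = 5.77 mmol/kg

[CO2*] = KH · pCO2 = 10^(−1.54) × 1050×10^-6 = 3.028×10^-5 mol/kg
α₀ = 1/(1 + K1/[H⁺] + K1K2/[H⁺]²) = 1/(1 + 10^+2.19 + 10^+1.25) = 0.005758
DIC = [CO2*]/α₀ = 3.028×10^-5 / 0.005758 = 5.259 mmol/kg
CA = (α₁ + 2α₂)·DIC = (0.8918 + 2×0.1024) × 5.259 = 5.77 mmol/kg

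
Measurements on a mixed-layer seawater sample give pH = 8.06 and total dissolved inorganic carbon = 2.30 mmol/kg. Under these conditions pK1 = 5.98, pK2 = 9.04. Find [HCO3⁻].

[HCO3⁻] = 2.07 mmol/kg

α₁ = 1 / (1 + [H⁺]/K1 + K2/[H⁺]) = 1 / (1 + 10^-2.08 + 10^-0.98)
   = 1 / (1 + 0.0083176 + 0.10471) = 1/1.1130 = 0.8984
[HCO3⁻] = α₁ × DIC = 0.8984 × 2.30 = 2.07 mmol/kg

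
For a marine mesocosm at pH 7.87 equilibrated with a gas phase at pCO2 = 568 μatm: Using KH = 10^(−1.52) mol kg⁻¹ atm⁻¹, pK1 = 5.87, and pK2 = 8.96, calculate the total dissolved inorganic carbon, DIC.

DIC = 1.87 mmol/kg

[CO2*] = KH · pCO2 = 10^(−1.52) × 568×10^-6 = 1.715×10^-5 mol/kg
α₀ = 1/(1 + K1/[H⁺] + K1K2/[H⁺]²) = 1/(1 + 10^+2.00 + 10^+0.91) = 0.009164
DIC = [CO2*]/α₀ = 1.715×10^-5 / 0.009164 = 1.87 mmol/kg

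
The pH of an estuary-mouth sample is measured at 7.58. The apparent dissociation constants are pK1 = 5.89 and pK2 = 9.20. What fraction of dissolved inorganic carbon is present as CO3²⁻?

α₂ = 0.0230

α₂ = 1 / (1 + [H⁺]/K2 + [H⁺]²/(K1K2)) = 1 / (1 + 10^+1.62 + 10^-0.07)
   = 1 / (1 + 41.687 + 0.85114) = 1/43.538 = 0.02297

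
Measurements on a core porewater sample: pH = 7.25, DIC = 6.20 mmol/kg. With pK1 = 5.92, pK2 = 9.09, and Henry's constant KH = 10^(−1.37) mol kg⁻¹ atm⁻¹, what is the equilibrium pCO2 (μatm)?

pCO2 = 6410 μatm

α₀ = 1 / (1 + K1/[H⁺] + K1K2/[H⁺]²) = 1 / (1 + 10^+1.33 + 10^-0.51)
   = 1 / (1 + 21.380 + 0.30903) = 1/22.689 = 0.04407
[CO2*] = α₀ × DIC = 0.04407 × 6.20 = 0.2733 mmol/kg
pCO2 = [CO2*]/KH = 2.733×10^-4 / 4.266×10^-2 = 6410 μatm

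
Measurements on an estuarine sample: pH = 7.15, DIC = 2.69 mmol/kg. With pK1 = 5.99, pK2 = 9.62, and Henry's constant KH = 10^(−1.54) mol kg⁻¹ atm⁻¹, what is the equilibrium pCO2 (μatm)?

α₀ = 1 / (1 + K1/[H⁺] + K1K2/[H⁺]²) = 1 / (1 + 10^+1.16 + 10^-1.31)
   = 1 / (1 + 14.454 + 0.048978) = 1/15.503 = 0.06450
[CO2*] = α₀ × DIC = 0.06450 × 2.69 = 0.1735 mmol/kg
pCO2 = [CO2*]/KH = 1.735×10^-4 / 2.884×10^-2 = 6020 μatm

pCO2 = 6020 μatm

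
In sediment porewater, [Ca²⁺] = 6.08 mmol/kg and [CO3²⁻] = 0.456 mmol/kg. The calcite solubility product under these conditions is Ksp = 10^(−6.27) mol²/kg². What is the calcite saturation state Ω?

Ω = 5.16

Ksp = 10^(−6.27) = 5.370×10^-7
Ω = [Ca²⁺][CO3²⁻]/Ksp = (6.08×10^-3)(0.456×10^-3) / 5.370×10^-7 = 5.16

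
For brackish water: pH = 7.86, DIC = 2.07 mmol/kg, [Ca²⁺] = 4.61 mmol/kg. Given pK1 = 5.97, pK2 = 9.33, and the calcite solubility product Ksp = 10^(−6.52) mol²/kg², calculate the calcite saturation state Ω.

Ω = 1.02

α₂ = 1 / (1 + [H⁺]/K2 + [H⁺]²/(K1K2)) = 1 / (1 + 10^+1.47 + 10^-0.42)
   = 1 / (1 + 29.512 + 0.38019) = 1/30.892 = 0.03237
[CO3²⁻] = α₂ × DIC = 0.03237 × 2.07 = 0.06701 mmol/kg
Ksp = 10^(−6.52) = 3.020×10^-7
Ω = [Ca²⁺][CO3²⁻]/Ksp = (4.61×10^-3)(6.701×10^-5) / 3.020×10^-7 = 1.02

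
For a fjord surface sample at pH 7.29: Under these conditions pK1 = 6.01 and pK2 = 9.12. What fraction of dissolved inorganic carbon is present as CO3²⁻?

α₂ = 1 / (1 + [H⁺]/K2 + [H⁺]²/(K1K2)) = 1 / (1 + 10^+1.83 + 10^+0.55)
   = 1 / (1 + 67.608 + 3.5481) = 1/72.156 = 0.01386

α₂ = 0.0139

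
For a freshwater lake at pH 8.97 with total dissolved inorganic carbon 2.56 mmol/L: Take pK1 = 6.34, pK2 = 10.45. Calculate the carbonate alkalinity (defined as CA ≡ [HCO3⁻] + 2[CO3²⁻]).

CA = 2.64 mmol/L

CA = [HCO3⁻] + 2[CO3²⁻] = (α₁ + 2α₂)·DIC
At pH 8.97: [H⁺]/K1 = 10^-2.63 = 0.0023442, K2/[H⁺] = 10^-1.48 = 0.033113
α₁ = 1/(1 + 0.0023442 + 0.033113) = 1/1.0355 = 0.9658; α₂ = α₁·K2/[H⁺] = 0.03198
α₁ + 2α₂ = 1.0297
CA = 1.0297 × 2.56 = 2.64 mmol/L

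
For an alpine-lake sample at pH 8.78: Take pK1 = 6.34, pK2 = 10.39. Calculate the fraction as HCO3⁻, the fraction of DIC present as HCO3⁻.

α₁ = 0.973

α₁ = 1 / (1 + [H⁺]/K1 + K2/[H⁺]) = 1 / (1 + 10^-2.44 + 10^-1.61)
   = 1 / (1 + 0.0036308 + 0.024547) = 1/1.0282 = 0.9726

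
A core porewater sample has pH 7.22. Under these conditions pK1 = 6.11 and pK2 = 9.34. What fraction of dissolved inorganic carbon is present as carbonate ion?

α₂ = 1 / (1 + [H⁺]/K2 + [H⁺]²/(K1K2)) = 1 / (1 + 10^+2.12 + 10^+1.01)
   = 1 / (1 + 131.83 + 10.233) = 1/143.06 = 0.006990

α₂ = 0.00699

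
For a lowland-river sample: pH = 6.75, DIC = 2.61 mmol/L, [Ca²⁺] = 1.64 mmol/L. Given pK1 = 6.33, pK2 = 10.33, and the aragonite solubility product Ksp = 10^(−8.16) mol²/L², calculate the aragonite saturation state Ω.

Ω = 0.118

α₂ = 1 / (1 + [H⁺]/K2 + [H⁺]²/(K1K2)) = 1 / (1 + 10^+3.58 + 10^+3.16)
   = 1 / (1 + 3801.9 + 1445.4) = 1/5248.3 = 0.0001905
[CO3²⁻] = α₂ × DIC = 0.0001905 × 2.61 = 0.0004973 mmol/L = 0.4973 μmol/L
Ksp = 10^(−8.16) = 6.918×10^-9
Ω = [Ca²⁺][CO3²⁻]/Ksp = (1.64×10^-3)(4.973×10^-7) / 6.918×10^-9 = 0.118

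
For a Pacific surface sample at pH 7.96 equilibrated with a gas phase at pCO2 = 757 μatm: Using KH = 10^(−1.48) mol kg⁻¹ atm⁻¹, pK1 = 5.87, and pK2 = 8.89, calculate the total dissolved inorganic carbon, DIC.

DIC = 3.47 mmol/kg

[CO2*] = KH · pCO2 = 10^(−1.48) × 757×10^-6 = 2.507×10^-5 mol/kg
α₀ = 1/(1 + K1/[H⁺] + K1K2/[H⁺]²) = 1/(1 + 10^+2.09 + 10^+1.16) = 0.007221
DIC = [CO2*]/α₀ = 2.507×10^-5 / 0.007221 = 3.47 mmol/kg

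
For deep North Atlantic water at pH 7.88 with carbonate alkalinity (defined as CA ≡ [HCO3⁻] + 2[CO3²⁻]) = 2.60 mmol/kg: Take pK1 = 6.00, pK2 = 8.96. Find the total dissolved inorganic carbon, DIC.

CA = [HCO3⁻] + 2[CO3²⁻] = (α₁ + 2α₂)·DIC
At pH 7.88: [H⁺]/K1 = 10^-1.88 = 0.013183, K2/[H⁺] = 10^-1.08 = 0.083176
α₁ = 1/(1 + 0.013183 + 0.083176) = 1/1.0964 = 0.9121; α₂ = α₁·K2/[H⁺] = 0.07587
α₁ + 2α₂ = 1.0638
DIC = CA / (α₁ + 2α₂) = 2.60 / 1.0638 = 2.44 mmol/kg

DIC = 2.44 mmol/kg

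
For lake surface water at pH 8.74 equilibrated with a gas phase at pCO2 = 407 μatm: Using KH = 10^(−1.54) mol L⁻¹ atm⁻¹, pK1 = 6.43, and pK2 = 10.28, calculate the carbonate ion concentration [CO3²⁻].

[CO3²⁻] = 0.0691 mmol/L

[CO2*] = KH · pCO2 = 10^(−1.54) × 407×10^-6 = 1.174×10^-5 mol/L
α₀ = 1/(1 + K1/[H⁺] + K1K2/[H⁺]²) = 1/(1 + 10^+2.31 + 10^+0.77) = 0.004738
DIC = [CO2*]/α₀ = 1.174×10^-5 / 0.004738 = 2.477 mmol/L
[CO3²⁻] = α₂·DIC; α₂ = 0.02790, so [CO3²⁻] = 0.02790 × 2.477 = 0.0691 mmol/L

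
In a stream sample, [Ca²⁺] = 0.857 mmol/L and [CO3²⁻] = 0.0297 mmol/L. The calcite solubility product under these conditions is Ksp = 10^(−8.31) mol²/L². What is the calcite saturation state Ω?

Ω = 5.20

Ksp = 10^(−8.31) = 4.898×10^-9
Ω = [Ca²⁺][CO3²⁻]/Ksp = (0.857×10^-3)(0.0297×10^-3) / 4.898×10^-9 = 5.20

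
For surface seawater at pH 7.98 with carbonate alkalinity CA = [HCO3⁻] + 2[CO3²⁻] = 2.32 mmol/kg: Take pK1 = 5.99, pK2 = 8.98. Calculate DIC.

DIC = 2.15 mmol/kg

CA = [HCO3⁻] + 2[CO3²⁻] = (α₁ + 2α₂)·DIC
At pH 7.98: [H⁺]/K1 = 10^-1.99 = 0.010233, K2/[H⁺] = 10^-1.00 = 0.10000
α₁ = 1/(1 + 0.010233 + 0.10000) = 1/1.1102 = 0.9007; α₂ = α₁·K2/[H⁺] = 0.09007
α₁ + 2α₂ = 1.0809
DIC = CA / (α₁ + 2α₂) = 2.32 / 1.0809 = 2.15 mmol/kg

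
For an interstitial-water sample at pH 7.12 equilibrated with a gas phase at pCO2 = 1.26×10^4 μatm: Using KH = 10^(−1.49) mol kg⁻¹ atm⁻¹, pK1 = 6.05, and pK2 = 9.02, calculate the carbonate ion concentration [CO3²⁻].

[CO3²⁻] = 0.0603 mmol/kg

[CO2*] = KH · pCO2 = 10^(−1.49) × 1.26×10^4×10^-6 = 4.077×10^-4 mol/kg
α₀ = 1/(1 + K1/[H⁺] + K1K2/[H⁺]²) = 1/(1 + 10^+1.07 + 10^-0.83) = 0.07754
DIC = [CO2*]/α₀ = 4.077×10^-4 / 0.07754 = 5.258 mmol/kg
[CO3²⁻] = α₂·DIC; α₂ = 0.01147, so [CO3²⁻] = 0.01147 × 5.258 = 0.0603 mmol/kg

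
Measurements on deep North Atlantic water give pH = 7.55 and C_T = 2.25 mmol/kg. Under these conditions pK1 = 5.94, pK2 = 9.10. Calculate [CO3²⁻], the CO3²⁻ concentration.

α₂ = 1 / (1 + [H⁺]/K2 + [H⁺]²/(K1K2)) = 1 / (1 + 10^+1.55 + 10^-0.06)
   = 1 / (1 + 35.481 + 0.87096) = 1/37.352 = 0.02677
[CO3²⁻] = α₂ × DIC = 0.02677 × 2.25 = 0.0602 mmol/kg

[CO3²⁻] = 0.0602 mmol/kg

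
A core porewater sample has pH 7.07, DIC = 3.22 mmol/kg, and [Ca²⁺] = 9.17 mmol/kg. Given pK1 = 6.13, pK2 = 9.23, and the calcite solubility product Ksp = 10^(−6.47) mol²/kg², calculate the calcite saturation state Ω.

α₂ = 1 / (1 + [H⁺]/K2 + [H⁺]²/(K1K2)) = 1 / (1 + 10^+2.16 + 10^+1.22)
   = 1 / (1 + 144.54 + 16.596) = 1/162.14 = 0.006168
[CO3²⁻] = α₂ × DIC = 0.006168 × 3.22 = 0.01986 mmol/kg = 19.86 μmol/kg
Ksp = 10^(−6.47) = 3.388×10^-7
Ω = [Ca²⁺][CO3²⁻]/Ksp = (9.17×10^-3)(1.986×10^-5) / 3.388×10^-7 = 0.537

Ω = 0.537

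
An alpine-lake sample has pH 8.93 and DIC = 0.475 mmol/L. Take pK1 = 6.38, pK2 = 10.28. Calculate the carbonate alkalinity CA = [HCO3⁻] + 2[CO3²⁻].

CA = [HCO3⁻] + 2[CO3²⁻] = (α₁ + 2α₂)·DIC
At pH 8.93: [H⁺]/K1 = 10^-2.55 = 0.0028184, K2/[H⁺] = 10^-1.35 = 0.044668
α₁ = 1/(1 + 0.0028184 + 0.044668) = 1/1.0475 = 0.9547; α₂ = α₁·K2/[H⁺] = 0.04264
α₁ + 2α₂ = 1.0400
CA = 1.0400 × 0.475 = 0.494 mmol/L

CA = 0.494 mmol/L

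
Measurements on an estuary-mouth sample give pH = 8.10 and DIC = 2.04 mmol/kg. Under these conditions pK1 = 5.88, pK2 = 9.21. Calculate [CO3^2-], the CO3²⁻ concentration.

α₂ = 1 / (1 + [H⁺]/K2 + [H⁺]²/(K1K2)) = 1 / (1 + 10^+1.11 + 10^-1.11)
   = 1 / (1 + 12.882 + 0.077625) = 1/13.960 = 0.07163
[CO3²⁻] = α₂ × DIC = 0.07163 × 2.04 = 0.146 mmol/kg

[CO3²⁻] = 0.146 mmol/kg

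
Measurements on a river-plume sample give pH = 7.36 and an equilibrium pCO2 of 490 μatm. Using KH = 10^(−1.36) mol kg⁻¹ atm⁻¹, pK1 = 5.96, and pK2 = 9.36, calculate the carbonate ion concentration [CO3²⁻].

[CO3²⁻] = 5.37 μmol/kg

[CO2*] = KH · pCO2 = 10^(−1.36) × 490×10^-6 = 2.139×10^-5 mol/kg
α₀ = 1/(1 + K1/[H⁺] + K1K2/[H⁺]²) = 1/(1 + 10^+1.40 + 10^-0.60) = 0.03792
DIC = [CO2*]/α₀ = 2.139×10^-5 / 0.03792 = 0.5640 mmol/kg
[CO3²⁻] = α₂·DIC; α₂ = 0.009526, so [CO3²⁻] = 0.009526 × 0.5640 = 0.00537 mmol/kg = 5.37 μmol/kg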